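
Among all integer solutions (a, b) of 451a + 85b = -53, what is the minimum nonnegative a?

47

gcd(451, 85):
  451 = 5*85 + 26
  85 = 3*26 + 7
  26 = 3*7 + 5
  7 = 1*5 + 2
  5 = 2*2 + 1
  2 = 2*1
so gcd(451, 85) = 1.
1 divides -53, so solutions exist.
Back-substitute for Bézout coefficients:
  1 = 5 - 2*2
  ... = 451*(36) + 85*(-191)
Scale by -53/1 = -53: (a₀, b₀) = (-1908, 10123).
General solution: a = -1908 + 85t, b = 10123 - 451t for integer t.
a ≥ 0: smallest is -1908 mod 85 = 47 (at t = 23), with b = -250.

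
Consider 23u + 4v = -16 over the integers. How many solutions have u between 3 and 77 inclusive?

gcd(23, 4):
  23 = 5×4 + 3
  4 = 1×3 + 1
  3 = 3×1
so gcd(23, 4) = 1.
Back-substitute for Bézout coefficients:
  1 = 4 - 1×3
  ... = 23×(-1) + 4×(6)
Scale by -16: particular solution (16, -96); reduce u mod 4: (0, -4).
General solution: u = 0 + 4t, v = -4 - 23t for integer t.
3 ≤ 0 + 4t ≤ 77 gives t ∈ [1, 19], which is 19 values.

19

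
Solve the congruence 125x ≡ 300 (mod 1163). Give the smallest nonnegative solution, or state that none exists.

gcd(1163, 125) = 1.
1 divides 300, so solutions exist.
By Bézout, 125×(214) + 1163×(-23) = 1.
So 125×(214) ≡ 1 (mod 1163); multiply by 300: x ≡ 64200 (mod 1163).
Smallest nonnegative: x = 64200 mod 1163 = 235.

235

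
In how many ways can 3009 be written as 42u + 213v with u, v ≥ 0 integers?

1

gcd(213, 42) = 3  (213 = 5·42 + 3, 42 = 14·3).
Back-substituting, 42·(-5) + 213·(1) = 3.
Scale by 1003: one solution is (-5015, 1003). Reduce u mod 71: (26, 9).
General: u = 26 + 71t, v = 9 - 14t.
u ≥ 0 ⇒ t ≥ 0; v ≥ 0 ⇒ t ≤ 0. So t ∈ [0, 0]: 1 solution.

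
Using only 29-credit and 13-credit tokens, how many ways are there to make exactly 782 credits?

2

Need nonnegative integers with 29j + 13k = 782.
gcd(29, 13) = 1, and 29·(-4) + 13·(9) = 1.
So (j₀, k₀) = (-3128, 7038); general j = -3128 + 13t, k = 7038 - 29t.
j ≥ 0 ⇒ t ≥ 241; k ≥ 0 ⇒ t ≤ 242. That's 2 values of t.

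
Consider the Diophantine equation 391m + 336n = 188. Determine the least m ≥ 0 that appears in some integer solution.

gcd(391, 336) = 1.
1 divides 188, so solutions exist.
By Bézout, 391*(55) + 336*(-64) = 1.
Scale by 188/1 = 188: (m₀, n₀) = (10340, -12032).
General solution: m = 10340 + 336t, n = -12032 - 391t for integer t.
m ≥ 0: smallest is 10340 mod 336 = 260 (at t = -30), with n = -302.

260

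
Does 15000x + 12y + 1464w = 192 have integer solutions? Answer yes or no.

yes

gcd(15000, 12) = 12  (15000 = 1250*12).
gcd(12, 1464) = 12.
12 divides 192, so integer solutions exist.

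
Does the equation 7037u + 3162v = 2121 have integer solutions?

gcd(7037, 3162) = 31  (7037 = 2*3162 + 713, 3162 = 4*713 + 310, 713 = 2*310 + 93, 310 = 3*93 + 31, 93 = 3*31).
31 does not divide 2121 (remainder 13), so no integer solutions.

no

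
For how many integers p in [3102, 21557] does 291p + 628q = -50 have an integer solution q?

gcd(628, 291) = 1.
By Bézout, 291*(-41) + 628*(19) = 1.
Particular solution: (166, -77).
General solution: p = 166 + 628t, q = -77 - 291t for integer t.
3102 ≤ 166 + 628t ≤ 21557 gives t ∈ [5, 34], which is 30 values.

30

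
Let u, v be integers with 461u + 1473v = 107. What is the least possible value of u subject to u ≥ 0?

1093

gcd(1473, 461) = 1.
1 divides 107, so solutions exist.
By Bézout, 461×(671) + 1473×(-210) = 1.
Scale by 107/1 = 107: (u₀, v₀) = (71797, -22470).
General solution: u = 71797 + 1473t, v = -22470 - 461t for integer t.
u ≥ 0: smallest is 71797 mod 1473 = 1093 (at t = -48), with v = -342.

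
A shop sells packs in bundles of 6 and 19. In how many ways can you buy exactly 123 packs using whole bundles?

Need nonnegative integers with 6j + 19k = 123.
gcd(6, 19) = 1, and 6·(-3) + 19·(1) = 1.
So (j₀, k₀) = (-369, 123); general j = -369 + 19t, k = 123 - 6t.
j ≥ 0 ⇒ t ≥ 20; k ≥ 0 ⇒ t ≤ 20. That's 1 value of t.

1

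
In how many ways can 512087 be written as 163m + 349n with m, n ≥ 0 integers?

gcd(349, 163) = 1.
By Bézout, 163·(-167) + 349·(78) = 1.
One solution: (82, 1429).
General: m = 82 + 349t, n = 1429 - 163t.
m ≥ 0 ⇒ t ≥ 0; n ≥ 0 ⇒ t ≤ 8. So t ∈ [0, 8]: 9 solutions.

9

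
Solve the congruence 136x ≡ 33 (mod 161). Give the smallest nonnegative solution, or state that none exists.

18

gcd(161, 136) = 1.
1 divides 33, so solutions exist.
By Bézout, 136·(-58) + 161·(49) = 1.
So 136·(-58) ≡ 1 (mod 161); multiply by 33: x ≡ -1914 (mod 161).
Smallest nonnegative: x = -1914 mod 161 = 18.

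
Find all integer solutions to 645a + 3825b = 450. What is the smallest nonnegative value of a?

gcd(3825, 645):
  3825 = 5×645 + 600
  645 = 1×600 + 45
  600 = 13×45 + 15
  45 = 3×15
so gcd(3825, 645) = 15.
15 divides 450, so solutions exist.
Back-substitute for Bézout coefficients:
  15 = 600 - 13×45
  ... = 645×(-83) + 3825×(14)
Scale by 450/15 = 30: (a₀, b₀) = (-2490, 420).
General solution: a = -2490 + 255t, b = 420 - 43t for integer t.
a ≥ 0: smallest is -2490 mod 255 = 60 (at t = 10), with b = -10.

60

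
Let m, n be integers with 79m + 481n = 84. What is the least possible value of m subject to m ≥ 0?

gcd(481, 79) = 1.
1 divides 84, so solutions exist.
By Bézout, 79*(-207) + 481*(34) = 1.
Scale by 84/1 = 84: (m₀, n₀) = (-17388, 2856).
General solution: m = -17388 + 481t, n = 2856 - 79t for integer t.
m ≥ 0: smallest is -17388 mod 481 = 409 (at t = 37), with n = -67.

409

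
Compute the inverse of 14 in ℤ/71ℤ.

gcd(71, 14):
  71 = 5×14 + 1
  14 = 14×1
so gcd(71, 14) = 1.
Back-substitute for Bézout coefficients:
  1 = 71 - 5×14
  ... = 14×(-5) + 71×(1)
So 14×-5 ≡ 1 (mod 71), and -5 mod 71 = 66.

66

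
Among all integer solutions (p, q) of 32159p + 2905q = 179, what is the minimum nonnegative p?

gcd(32159, 2905):
  32159 = 11*2905 + 204
  2905 = 14*204 + 49
  204 = 4*49 + 8
  49 = 6*8 + 1
  8 = 8*1
so gcd(32159, 2905) = 1.
1 divides 179, so solutions exist.
Back-substitute for Bézout coefficients:
  1 = 49 - 6*8
  ... = 32159*(-356) + 2905*(3941)
Scale by 179/1 = 179: (p₀, q₀) = (-63724, 705439).
General solution: p = -63724 + 2905t, q = 705439 - 32159t for integer t.
p ≥ 0: smallest is -63724 mod 2905 = 186 (at t = 22), with q = -2059.

186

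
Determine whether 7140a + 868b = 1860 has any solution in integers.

no

gcd(7140, 868):
  7140 = 8×868 + 196
  868 = 4×196 + 84
  196 = 2×84 + 28
  84 = 3×28
so gcd(7140, 868) = 28.
28 does not divide 1860 (remainder 12), so no integer solutions.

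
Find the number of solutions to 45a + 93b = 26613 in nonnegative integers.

19

gcd(93, 45):
  93 = 2·45 + 3
  45 = 15·3
so gcd(93, 45) = 3.
Back-substitute for Bézout coefficients:
  3 = 93 - 2·45
  ... = 45·(-2) + 93·(1)
Scale by 8871: one solution is (-17742, 8871). Reduce a mod 31: (21, 276).
General: a = 21 + 31t, b = 276 - 15t.
a ≥ 0 ⇒ t ≥ 0; b ≥ 0 ⇒ t ≤ 18. So t ∈ [0, 18]: 19 solutions.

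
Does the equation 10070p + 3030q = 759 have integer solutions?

gcd(10070, 3030) = 10.
10 does not divide 759 (remainder 9), so no integer solutions.

no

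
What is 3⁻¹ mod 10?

gcd(10, 3) = 1.
By Bézout, 3×(-3) + 10×(1) = 1.
So 3×-3 ≡ 1 (mod 10), and -3 mod 10 = 7.

7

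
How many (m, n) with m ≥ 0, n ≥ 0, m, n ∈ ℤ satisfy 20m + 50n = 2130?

21

gcd(50, 20) = 10  (50 = 2×20 + 10, 20 = 2×10).
Back-substituting, 20×(-2) + 50×(1) = 10.
Scale by 213: one solution is (-426, 213). Reduce m mod 5: (4, 41).
General: m = 4 + 5t, n = 41 - 2t.
m ≥ 0 ⇒ t ≥ 0; n ≥ 0 ⇒ t ≤ 20. So t ∈ [0, 20]: 21 solutions.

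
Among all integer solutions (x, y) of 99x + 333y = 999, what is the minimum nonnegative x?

0

gcd(333, 99):
  333 = 3×99 + 36
  99 = 2×36 + 27
  36 = 1×27 + 9
  27 = 3×9
so gcd(333, 99) = 9.
9 divides 999, so solutions exist.
Back-substitute for Bézout coefficients:
  9 = 36 - 1×27
  ... = 99×(-10) + 333×(3)
Scale by 999/9 = 111: (x₀, y₀) = (-1110, 333).
General solution: x = -1110 + 37t, y = 333 - 11t for integer t.
x ≥ 0: smallest is -1110 mod 37 = 0 (at t = 30), with y = 3.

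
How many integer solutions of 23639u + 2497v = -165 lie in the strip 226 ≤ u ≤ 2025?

8

gcd(23639, 2497):
  23639 = 9×2497 + 1166
  2497 = 2×1166 + 165
  1166 = 7×165 + 11
  165 = 15×11
so gcd(23639, 2497) = 11.
Back-substitute for Bézout coefficients:
  11 = 1166 - 7×165
  ... = 23639×(15) + 2497×(-142)
Scale by -15: particular solution (-225, 2130); reduce u mod 227: (2, -19).
General solution: u = 2 + 227t, v = -19 - 2149t for integer t.
226 ≤ 2 + 227t ≤ 2025 gives t ∈ [1, 8], which is 8 values.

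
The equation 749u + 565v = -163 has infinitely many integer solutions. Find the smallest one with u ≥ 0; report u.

168

gcd(749, 565) = 1.
1 divides -163, so solutions exist.
By Bézout, 749·(-261) + 565·(346) = 1.
Scale by -163/1 = -163: (u₀, v₀) = (42543, -56398).
General solution: u = 42543 + 565t, v = -56398 - 749t for integer t.
u ≥ 0: smallest is 42543 mod 565 = 168 (at t = -75), with v = -223.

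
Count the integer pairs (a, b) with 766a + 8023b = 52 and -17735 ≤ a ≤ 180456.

gcd(8023, 766) = 1  (8023 = 10*766 + 363, 766 = 2*363 + 40, 363 = 9*40 + 3, 40 = 13*3 + 1, 3 = 3*1).
Back-substituting, 766*(2608) + 8023*(-249) = 1.
Scale by 52: particular solution (135616, -12948); reduce a mod 8023: (7248, -692).
General solution: a = 7248 + 8023t, b = -692 - 766t for integer t.
-17735 ≤ 7248 + 8023t ≤ 180456 gives t ∈ [-3, 21], which is 25 values.

25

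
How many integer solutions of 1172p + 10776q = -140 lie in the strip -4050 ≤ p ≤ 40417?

16

gcd(10776, 1172):
  10776 = 9·1172 + 228
  1172 = 5·228 + 32
  228 = 7·32 + 4
  32 = 8·4
so gcd(10776, 1172) = 4.
Back-substitute for Bézout coefficients:
  4 = 228 - 7·32
  ... = 1172·(-331) + 10776·(36)
Scale by -35: particular solution (11585, -1260); reduce p mod 2694: (809, -88).
General solution: p = 809 + 2694t, q = -88 - 293t for integer t.
-4050 ≤ 809 + 2694t ≤ 40417 gives t ∈ [-1, 14], which is 16 values.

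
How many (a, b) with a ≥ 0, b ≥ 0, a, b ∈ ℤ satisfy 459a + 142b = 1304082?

gcd(459, 142) = 1  (459 = 3*142 + 33, 142 = 4*33 + 10, 33 = 3*10 + 3, 10 = 3*3 + 1, 3 = 3*1).
Back-substituting, 459*(-43) + 142*(139) = 1.
Scale by 1304082: one solution is (-56075526, 181267398). Reduce a mod 142: (132, 8757).
General: a = 132 + 142t, b = 8757 - 459t.
a ≥ 0 ⇒ t ≥ 0; b ≥ 0 ⇒ t ≤ 19. So t ∈ [0, 19]: 20 solutions.

20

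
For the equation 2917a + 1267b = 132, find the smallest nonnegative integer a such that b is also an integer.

963

gcd(2917, 1267) = 1.
1 divides 132, so solutions exist.
By Bézout, 2917×(612) + 1267×(-1409) = 1.
Scale by 132/1 = 132: (a₀, b₀) = (80784, -185988).
General solution: a = 80784 + 1267t, b = -185988 - 2917t for integer t.
a ≥ 0: smallest is 80784 mod 1267 = 963 (at t = -63), with b = -2217.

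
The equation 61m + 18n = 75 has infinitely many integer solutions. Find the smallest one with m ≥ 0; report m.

gcd(61, 18):
  61 = 3*18 + 7
  18 = 2*7 + 4
  7 = 1*4 + 3
  4 = 1*3 + 1
  3 = 3*1
so gcd(61, 18) = 1.
1 divides 75, so solutions exist.
Back-substitute for Bézout coefficients:
  1 = 4 - 1*3
  ... = 61*(-5) + 18*(17)
Scale by 75/1 = 75: (m₀, n₀) = (-375, 1275).
General solution: m = -375 + 18t, n = 1275 - 61t for integer t.
m ≥ 0: smallest is -375 mod 18 = 3 (at t = 21), with n = -6.

3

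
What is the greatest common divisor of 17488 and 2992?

gcd(17488, 2992):
  17488 = 5·2992 + 2528
  2992 = 1·2528 + 464
  2528 = 5·464 + 208
  464 = 2·208 + 48
  208 = 4·48 + 16
  48 = 3·16
so gcd(17488, 2992) = 16.

16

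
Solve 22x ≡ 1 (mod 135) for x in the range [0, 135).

gcd(135, 22) = 1  (135 = 6×22 + 3, 22 = 7×3 + 1, 3 = 3×1).
Back-substituting, 22×(43) + 135×(-7) = 1.
So 22×43 ≡ 1 (mod 135), and 43 mod 135 = 43.

43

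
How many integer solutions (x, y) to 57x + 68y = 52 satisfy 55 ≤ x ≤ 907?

gcd(68, 57) = 1  (68 = 1×57 + 11, 57 = 5×11 + 2, 11 = 5×2 + 1, 2 = 2×1).
Back-substituting, 57×(-31) + 68×(26) = 1.
Scale by 52: particular solution (-1612, 1352); reduce x mod 68: (20, -16).
General solution: x = 20 + 68t, y = -16 - 57t for integer t.
55 ≤ 20 + 68t ≤ 907 gives t ∈ [1, 13], which is 13 values.

13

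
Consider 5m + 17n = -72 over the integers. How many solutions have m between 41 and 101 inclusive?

3

gcd(17, 5):
  17 = 3·5 + 2
  5 = 2·2 + 1
  2 = 2·1
so gcd(17, 5) = 1.
Back-substitute for Bézout coefficients:
  1 = 5 - 2·2
  ... = 5·(7) + 17·(-2)
Scale by -72: particular solution (-504, 144); reduce m mod 17: (6, -6).
General solution: m = 6 + 17t, n = -6 - 5t for integer t.
41 ≤ 6 + 17t ≤ 101 gives t ∈ [3, 5], which is 3 values.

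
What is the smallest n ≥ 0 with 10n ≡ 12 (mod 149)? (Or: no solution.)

31

gcd(149, 10) = 1.
1 divides 12, so solutions exist.
By Bézout, 10*(15) + 149*(-1) = 1.
So 10*(15) ≡ 1 (mod 149); multiply by 12: n ≡ 180 (mod 149).
Smallest nonnegative: n = 180 mod 149 = 31.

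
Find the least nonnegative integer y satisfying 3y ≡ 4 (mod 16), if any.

12

gcd(16, 3) = 1  (16 = 5×3 + 1, 3 = 3×1).
1 divides 4, so solutions exist.
Back-substituting, 3×(-5) + 16×(1) = 1.
So 3×(-5) ≡ 1 (mod 16); multiply by 4: y ≡ -20 (mod 16).
Smallest nonnegative: y = -20 mod 16 = 12.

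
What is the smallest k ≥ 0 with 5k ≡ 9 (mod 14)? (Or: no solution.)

gcd(14, 5):
  14 = 2·5 + 4
  5 = 1·4 + 1
  4 = 4·1
so gcd(14, 5) = 1.
1 divides 9, so solutions exist.
Back-substitute for Bézout coefficients:
  1 = 5 - 1·4
  ... = 5·(3) + 14·(-1)
So 5·(3) ≡ 1 (mod 14); multiply by 9: k ≡ 27 (mod 14).
Smallest nonnegative: k = 27 mod 14 = 13.

13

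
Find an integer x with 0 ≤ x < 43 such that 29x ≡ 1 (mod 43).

gcd(43, 29):
  43 = 1*29 + 14
  29 = 2*14 + 1
  14 = 14*1
so gcd(43, 29) = 1.
Back-substitute for Bézout coefficients:
  1 = 29 - 2*14
  ... = 29*(3) + 43*(-2)
So 29*3 ≡ 1 (mod 43), and 3 mod 43 = 3.

3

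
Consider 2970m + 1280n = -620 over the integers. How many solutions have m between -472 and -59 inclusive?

3

gcd(2970, 1280) = 10.
By Bézout, 2970·(25) + 1280·(-58) = 10.
Particular solution: (114, -265).
General solution: m = 114 + 128t, n = -265 - 297t for integer t.
-472 ≤ 114 + 128t ≤ -59 gives t ∈ [-4, -2], which is 3 values.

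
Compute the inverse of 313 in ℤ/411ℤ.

gcd(411, 313) = 1.
By Bézout, 313·(130) + 411·(-99) = 1.
So 313·130 ≡ 1 (mod 411), and 130 mod 411 = 130.

130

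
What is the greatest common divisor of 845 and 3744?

gcd(3744, 845) = 13  (3744 = 4×845 + 364, 845 = 2×364 + 117, 364 = 3×117 + 13, 117 = 9×13).

13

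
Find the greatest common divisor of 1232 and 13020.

28

gcd(13020, 1232):
  13020 = 10*1232 + 700
  1232 = 1*700 + 532
  700 = 1*532 + 168
  532 = 3*168 + 28
  168 = 6*28
so gcd(13020, 1232) = 28.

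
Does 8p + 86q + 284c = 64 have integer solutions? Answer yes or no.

yes

gcd(86, 8) = 2  (86 = 10·8 + 6, 8 = 1·6 + 2, 6 = 3·2).
gcd(2, 284) = 2.
2 divides 64, so integer solutions exist.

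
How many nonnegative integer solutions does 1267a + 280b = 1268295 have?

25

gcd(1267, 280):
  1267 = 4*280 + 147
  280 = 1*147 + 133
  147 = 1*133 + 14
  133 = 9*14 + 7
  14 = 2*7
so gcd(1267, 280) = 7.
Back-substitute for Bézout coefficients:
  7 = 133 - 9*14
  ... = 1267*(-19) + 280*(86)
Scale by 181185: one solution is (-3442515, 15581910). Reduce a mod 40: (5, 4507).
General: a = 5 + 40t, b = 4507 - 181t.
a ≥ 0 ⇒ t ≥ 0; b ≥ 0 ⇒ t ≤ 24. So t ∈ [0, 24]: 25 solutions.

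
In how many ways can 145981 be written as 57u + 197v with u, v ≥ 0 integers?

13

gcd(197, 57) = 1  (197 = 3·57 + 26, 57 = 2·26 + 5, 26 = 5·5 + 1, 5 = 5·1).
Back-substituting, 57·(-38) + 197·(11) = 1.
Scale by 145981: one solution is (-5547278, 1605791). Reduce u mod 197: (45, 728).
General: u = 45 + 197t, v = 728 - 57t.
u ≥ 0 ⇒ t ≥ 0; v ≥ 0 ⇒ t ≤ 12. So t ∈ [0, 12]: 13 solutions.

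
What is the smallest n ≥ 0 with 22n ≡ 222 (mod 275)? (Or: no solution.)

gcd(275, 22) = 11.
11 does not divide 222, so the congruence has no solution.

no solution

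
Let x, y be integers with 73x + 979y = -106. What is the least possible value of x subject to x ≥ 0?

gcd(979, 73):
  979 = 13*73 + 30
  73 = 2*30 + 13
  30 = 2*13 + 4
  13 = 3*4 + 1
  4 = 4*1
so gcd(979, 73) = 1.
1 divides -106, so solutions exist.
Back-substitute for Bézout coefficients:
  1 = 13 - 3*4
  ... = 73*(228) + 979*(-17)
Scale by -106/1 = -106: (x₀, y₀) = (-24168, 1802).
General solution: x = -24168 + 979t, y = 1802 - 73t for integer t.
x ≥ 0: smallest is -24168 mod 979 = 307 (at t = 25), with y = -23.

307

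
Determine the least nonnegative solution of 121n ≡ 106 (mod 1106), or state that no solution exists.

74

gcd(1106, 121) = 1  (1106 = 9*121 + 17, 121 = 7*17 + 2, 17 = 8*2 + 1, 2 = 2*1).
1 divides 106, so solutions exist.
Back-substituting, 121*(-521) + 1106*(57) = 1.
So 121*(-521) ≡ 1 (mod 1106); multiply by 106: n ≡ -55226 (mod 1106).
Smallest nonnegative: n = -55226 mod 1106 = 74.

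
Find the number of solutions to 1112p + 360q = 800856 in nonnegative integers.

gcd(1112, 360) = 8.
By Bézout, 1112*(-11) + 360*(34) = 8.
One solution: (18, 2169).
General: p = 18 + 45t, q = 2169 - 139t.
p ≥ 0 ⇒ t ≥ 0; q ≥ 0 ⇒ t ≤ 15. So t ∈ [0, 15]: 16 solutions.

16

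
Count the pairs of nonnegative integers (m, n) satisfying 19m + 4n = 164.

3

gcd(19, 4):
  19 = 4×4 + 3
  4 = 1×3 + 1
  3 = 3×1
so gcd(19, 4) = 1.
Back-substitute for Bézout coefficients:
  1 = 4 - 1×3
  ... = 19×(-1) + 4×(5)
Scale by 164: one solution is (-164, 820). Reduce m mod 4: (0, 41).
General: m = 0 + 4t, n = 41 - 19t.
m ≥ 0 ⇒ t ≥ 0; n ≥ 0 ⇒ t ≤ 2. So t ∈ [0, 2]: 3 solutions.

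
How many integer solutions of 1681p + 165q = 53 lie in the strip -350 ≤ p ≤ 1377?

gcd(1681, 165) = 1.
By Bézout, 1681*(16) + 165*(-163) = 1.
Particular solution: (23, -234).
General solution: p = 23 + 165t, q = -234 - 1681t for integer t.
-350 ≤ 23 + 165t ≤ 1377 gives t ∈ [-2, 8], which is 11 values.

11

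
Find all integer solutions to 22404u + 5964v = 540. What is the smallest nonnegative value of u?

gcd(22404, 5964):
  22404 = 3*5964 + 4512
  5964 = 1*4512 + 1452
  4512 = 3*1452 + 156
  1452 = 9*156 + 48
  156 = 3*48 + 12
  48 = 4*12
so gcd(22404, 5964) = 12.
12 divides 540, so solutions exist.
Back-substitute for Bézout coefficients:
  12 = 156 - 3*48
  ... = 22404*(115) + 5964*(-432)
Scale by 540/12 = 45: (u₀, v₀) = (5175, -19440).
General solution: u = 5175 + 497t, v = -19440 - 1867t for integer t.
u ≥ 0: smallest is 5175 mod 497 = 205 (at t = -10), with v = -770.

205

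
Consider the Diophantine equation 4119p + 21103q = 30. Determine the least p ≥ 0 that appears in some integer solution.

gcd(21103, 4119) = 1  (21103 = 5·4119 + 508, 4119 = 8·508 + 55, 508 = 9·55 + 13, 55 = 4·13 + 3, 13 = 4·3 + 1, 3 = 3·1).
1 divides 30, so solutions exist.
Back-substituting, 4119·(-6522) + 21103·(1273) = 1.
Scale by 30/1 = 30: (p₀, q₀) = (-195660, 38190).
General solution: p = -195660 + 21103t, q = 38190 - 4119t for integer t.
p ≥ 0: smallest is -195660 mod 21103 = 15370 (at t = 10), with q = -3000.

15370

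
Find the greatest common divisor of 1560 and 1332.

12

gcd(1560, 1332):
  1560 = 1·1332 + 228
  1332 = 5·228 + 192
  228 = 1·192 + 36
  192 = 5·36 + 12
  36 = 3·12
so gcd(1560, 1332) = 12.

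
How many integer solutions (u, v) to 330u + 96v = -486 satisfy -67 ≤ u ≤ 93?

10

gcd(330, 96):
  330 = 3·96 + 42
  96 = 2·42 + 12
  42 = 3·12 + 6
  12 = 2·6
so gcd(330, 96) = 6.
Back-substitute for Bézout coefficients:
  6 = 42 - 3·12
  ... = 330·(7) + 96·(-24)
Scale by -81: particular solution (-567, 1944); reduce u mod 16: (9, -36).
General solution: u = 9 + 16t, v = -36 - 55t for integer t.
-67 ≤ 9 + 16t ≤ 93 gives t ∈ [-4, 5], which is 10 values.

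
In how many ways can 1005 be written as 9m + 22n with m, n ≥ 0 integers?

gcd(22, 9) = 1.
By Bézout, 9×(5) + 22×(-2) = 1.
One solution: (9, 42).
General: m = 9 + 22t, n = 42 - 9t.
m ≥ 0 ⇒ t ≥ 0; n ≥ 0 ⇒ t ≤ 4. So t ∈ [0, 4]: 5 solutions.

5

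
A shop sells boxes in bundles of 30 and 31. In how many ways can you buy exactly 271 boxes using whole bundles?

Need nonnegative integers with 30j + 31k = 271.
gcd(30, 31) = 1, and 30·(-1) + 31·(1) = 1.
So (j₀, k₀) = (-271, 271); general j = -271 + 31t, k = 271 - 30t.
j ≥ 0 ⇒ t ≥ 9; k ≥ 0 ⇒ t ≤ 9. That's 1 value of t.

1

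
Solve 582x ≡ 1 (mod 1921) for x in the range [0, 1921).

gcd(1921, 582) = 1  (1921 = 3·582 + 175, 582 = 3·175 + 57, 175 = 3·57 + 4, 57 = 14·4 + 1, 4 = 4·1).
Back-substituting, 582·(472) + 1921·(-143) = 1.
So 582·472 ≡ 1 (mod 1921), and 472 mod 1921 = 472.

472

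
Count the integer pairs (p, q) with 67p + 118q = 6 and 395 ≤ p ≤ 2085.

gcd(118, 67) = 1.
By Bézout, 67×(37) + 118×(-21) = 1.
Particular solution: (104, -59).
General solution: p = 104 + 118t, q = -59 - 67t for integer t.
395 ≤ 104 + 118t ≤ 2085 gives t ∈ [3, 16], which is 14 values.

14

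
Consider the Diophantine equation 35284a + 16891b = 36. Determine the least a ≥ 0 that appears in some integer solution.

15654

gcd(35284, 16891) = 1.
1 divides 36, so solutions exist.
By Bézout, 35284*(3250) + 16891*(-6789) = 1.
Scale by 36/1 = 36: (a₀, b₀) = (117000, -244404).
General solution: a = 117000 + 16891t, b = -244404 - 35284t for integer t.
a ≥ 0: smallest is 117000 mod 16891 = 15654 (at t = -6), with b = -32700.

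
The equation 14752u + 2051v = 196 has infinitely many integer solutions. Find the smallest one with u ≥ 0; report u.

gcd(14752, 2051):
  14752 = 7*2051 + 395
  2051 = 5*395 + 76
  395 = 5*76 + 15
  76 = 5*15 + 1
  15 = 15*1
so gcd(14752, 2051) = 1.
1 divides 196, so solutions exist.
Back-substitute for Bézout coefficients:
  1 = 76 - 5*15
  ... = 14752*(-135) + 2051*(971)
Scale by 196/1 = 196: (u₀, v₀) = (-26460, 190316).
General solution: u = -26460 + 2051t, v = 190316 - 14752t for integer t.
u ≥ 0: smallest is -26460 mod 2051 = 203 (at t = 13), with v = -1460.

203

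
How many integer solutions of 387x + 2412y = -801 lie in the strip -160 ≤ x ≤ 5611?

gcd(2412, 387):
  2412 = 6*387 + 90
  387 = 4*90 + 27
  90 = 3*27 + 9
  27 = 3*9
so gcd(2412, 387) = 9.
Back-substitute for Bézout coefficients:
  9 = 90 - 3*27
  ... = 387*(-81) + 2412*(13)
Scale by -89: particular solution (7209, -1157); reduce x mod 268: (241, -39).
General solution: x = 241 + 268t, y = -39 - 43t for integer t.
-160 ≤ 241 + 268t ≤ 5611 gives t ∈ [-1, 20], which is 22 values.

22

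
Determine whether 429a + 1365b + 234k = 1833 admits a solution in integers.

gcd(1365, 429) = 39  (1365 = 3×429 + 78, 429 = 5×78 + 39, 78 = 2×39).
gcd(39, 234) = 39.
39 divides 1833, so integer solutions exist.

yes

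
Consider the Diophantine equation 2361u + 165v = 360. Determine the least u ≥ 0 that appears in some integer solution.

gcd(2361, 165):
  2361 = 14·165 + 51
  165 = 3·51 + 12
  51 = 4·12 + 3
  12 = 4·3
so gcd(2361, 165) = 3.
3 divides 360, so solutions exist.
Back-substitute for Bézout coefficients:
  3 = 51 - 4·12
  ... = 2361·(13) + 165·(-186)
Scale by 360/3 = 120: (u₀, v₀) = (1560, -22320).
General solution: u = 1560 + 55t, v = -22320 - 787t for integer t.
u ≥ 0: smallest is 1560 mod 55 = 20 (at t = -28), with v = -284.

20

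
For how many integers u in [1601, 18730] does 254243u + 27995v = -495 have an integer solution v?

7

gcd(254243, 27995) = 11  (254243 = 9*27995 + 2288, 27995 = 12*2288 + 539, 2288 = 4*539 + 132, 539 = 4*132 + 11, 132 = 12*11).
Back-substituting, 254243*(-208) + 27995*(1889) = 11.
Scale by -45: particular solution (9360, -85005); reduce u mod 2545: (1725, -15666).
General solution: u = 1725 + 2545t, v = -15666 - 23113t for integer t.
1601 ≤ 1725 + 2545t ≤ 18730 gives t ∈ [0, 6], which is 7 values.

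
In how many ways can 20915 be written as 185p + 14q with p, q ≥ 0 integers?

gcd(185, 14) = 1.
By Bézout, 185×(5) + 14×(-66) = 1.
One solution: (9, 1375).
General: p = 9 + 14t, q = 1375 - 185t.
p ≥ 0 ⇒ t ≥ 0; q ≥ 0 ⇒ t ≤ 7. So t ∈ [0, 7]: 8 solutions.

8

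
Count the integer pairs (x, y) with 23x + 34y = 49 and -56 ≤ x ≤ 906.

28

gcd(34, 23) = 1  (34 = 1*23 + 11, 23 = 2*11 + 1, 11 = 11*1).
Back-substituting, 23*(3) + 34*(-2) = 1.
Scale by 49: particular solution (147, -98); reduce x mod 34: (11, -6).
General solution: x = 11 + 34t, y = -6 - 23t for integer t.
-56 ≤ 11 + 34t ≤ 906 gives t ∈ [-1, 26], which is 28 values.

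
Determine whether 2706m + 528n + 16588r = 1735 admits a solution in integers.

no

gcd(2706, 528) = 66  (2706 = 5*528 + 66, 528 = 8*66).
gcd(66, 16588) = 22.
22 does not divide 1735 (remainder 19), so no integer solutions.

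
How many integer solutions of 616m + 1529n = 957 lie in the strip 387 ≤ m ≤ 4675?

gcd(1529, 616) = 11.
By Bézout, 616×(-67) + 1529×(27) = 11.
Particular solution: (9, -3).
General solution: m = 9 + 139t, n = -3 - 56t for integer t.
387 ≤ 9 + 139t ≤ 4675 gives t ∈ [3, 33], which is 31 values.

31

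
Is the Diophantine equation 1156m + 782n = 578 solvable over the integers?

yes

gcd(1156, 782) = 34  (1156 = 1×782 + 374, 782 = 2×374 + 34, 374 = 11×34).
34 divides 578, so integer solutions exist.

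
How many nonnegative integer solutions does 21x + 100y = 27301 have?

13

gcd(100, 21) = 1.
By Bézout, 21*(-19) + 100*(4) = 1.
One solution: (81, 256).
General: x = 81 + 100t, y = 256 - 21t.
x ≥ 0 ⇒ t ≥ 0; y ≥ 0 ⇒ t ≤ 12. So t ∈ [0, 12]: 13 solutions.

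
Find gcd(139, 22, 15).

1

gcd(139, 22):
  139 = 6·22 + 7
  22 = 3·7 + 1
  7 = 7·1
so gcd(139, 22) = 1.
gcd(1, 15) = 1.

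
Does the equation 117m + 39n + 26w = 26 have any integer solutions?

gcd(117, 39) = 39  (117 = 3·39).
gcd(39, 26) = 13.
13 divides 26, so integer solutions exist.

yes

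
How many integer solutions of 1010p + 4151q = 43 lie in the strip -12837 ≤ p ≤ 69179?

gcd(4151, 1010) = 1  (4151 = 4*1010 + 111, 1010 = 9*111 + 11, 111 = 10*11 + 1, 11 = 11*1).
Back-substituting, 1010*(-374) + 4151*(91) = 1.
Scale by 43: particular solution (-16082, 3913); reduce p mod 4151: (522, -127).
General solution: p = 522 + 4151t, q = -127 - 1010t for integer t.
-12837 ≤ 522 + 4151t ≤ 69179 gives t ∈ [-3, 16], which is 20 values.

20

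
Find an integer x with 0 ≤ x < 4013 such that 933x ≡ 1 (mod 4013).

gcd(4013, 933) = 1  (4013 = 4·933 + 281, 933 = 3·281 + 90, 281 = 3·90 + 11, 90 = 8·11 + 2, 11 = 5·2 + 1, 2 = 2·1).
Back-substituting, 933·(-1828) + 4013·(425) = 1.
So 933·-1828 ≡ 1 (mod 4013), and -1828 mod 4013 = 2185.

2185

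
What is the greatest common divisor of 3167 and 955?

gcd(3167, 955) = 1  (3167 = 3·955 + 302, 955 = 3·302 + 49, 302 = 6·49 + 8, 49 = 6·8 + 1, 8 = 8·1).

1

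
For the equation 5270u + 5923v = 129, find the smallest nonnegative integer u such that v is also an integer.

gcd(5923, 5270):
  5923 = 1·5270 + 653
  5270 = 8·653 + 46
  653 = 14·46 + 9
  46 = 5·9 + 1
  9 = 9·1
so gcd(5923, 5270) = 1.
1 divides 129, so solutions exist.
Back-substitute for Bézout coefficients:
  1 = 46 - 5·9
  ... = 5270·(644) + 5923·(-573)
Scale by 129/1 = 129: (u₀, v₀) = (83076, -73917).
General solution: u = 83076 + 5923t, v = -73917 - 5270t for integer t.
u ≥ 0: smallest is 83076 mod 5923 = 154 (at t = -14), with v = -137.

154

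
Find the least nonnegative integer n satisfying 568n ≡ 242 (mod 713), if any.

gcd(713, 568) = 1  (713 = 1*568 + 145, 568 = 3*145 + 133, 145 = 1*133 + 12, 133 = 11*12 + 1, 12 = 12*1).
1 divides 242, so solutions exist.
Back-substituting, 568*(59) + 713*(-47) = 1.
So 568*(59) ≡ 1 (mod 713); multiply by 242: n ≡ 14278 (mod 713).
Smallest nonnegative: n = 14278 mod 713 = 18.

18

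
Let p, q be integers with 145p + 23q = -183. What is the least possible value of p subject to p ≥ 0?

10

gcd(145, 23):
  145 = 6*23 + 7
  23 = 3*7 + 2
  7 = 3*2 + 1
  2 = 2*1
so gcd(145, 23) = 1.
1 divides -183, so solutions exist.
Back-substitute for Bézout coefficients:
  1 = 7 - 3*2
  ... = 145*(10) + 23*(-63)
Scale by -183/1 = -183: (p₀, q₀) = (-1830, 11529).
General solution: p = -1830 + 23t, q = 11529 - 145t for integer t.
p ≥ 0: smallest is -1830 mod 23 = 10 (at t = 80), with q = -71.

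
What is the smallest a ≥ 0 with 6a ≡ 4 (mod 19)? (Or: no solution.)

7

gcd(19, 6) = 1.
1 divides 4, so solutions exist.
By Bézout, 6×(-3) + 19×(1) = 1.
So 6×(-3) ≡ 1 (mod 19); multiply by 4: a ≡ -12 (mod 19).
Smallest nonnegative: a = -12 mod 19 = 7.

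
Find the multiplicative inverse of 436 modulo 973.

578

gcd(973, 436) = 1.
By Bézout, 436*(-395) + 973*(177) = 1.
So 436*-395 ≡ 1 (mod 973), and -395 mod 973 = 578.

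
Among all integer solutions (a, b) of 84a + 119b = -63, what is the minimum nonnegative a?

12

gcd(119, 84):
  119 = 1*84 + 35
  84 = 2*35 + 14
  35 = 2*14 + 7
  14 = 2*7
so gcd(119, 84) = 7.
7 divides -63, so solutions exist.
Back-substitute for Bézout coefficients:
  7 = 35 - 2*14
  ... = 84*(-7) + 119*(5)
Scale by -63/7 = -9: (a₀, b₀) = (63, -45).
General solution: a = 63 + 17t, b = -45 - 12t for integer t.
a ≥ 0: smallest is 63 mod 17 = 12 (at t = -3), with b = -9.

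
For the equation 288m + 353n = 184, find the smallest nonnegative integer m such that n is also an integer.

gcd(353, 288):
  353 = 1*288 + 65
  288 = 4*65 + 28
  65 = 2*28 + 9
  28 = 3*9 + 1
  9 = 9*1
so gcd(353, 288) = 1.
1 divides 184, so solutions exist.
Back-substitute for Bézout coefficients:
  1 = 28 - 3*9
  ... = 288*(38) + 353*(-31)
Scale by 184/1 = 184: (m₀, n₀) = (6992, -5704).
General solution: m = 6992 + 353t, n = -5704 - 288t for integer t.
m ≥ 0: smallest is 6992 mod 353 = 285 (at t = -19), with n = -232.

285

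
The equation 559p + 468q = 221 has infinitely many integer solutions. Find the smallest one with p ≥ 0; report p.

23

gcd(559, 468) = 13.
13 divides 221, so solutions exist.
By Bézout, 559*(-5) + 468*(6) = 13.
Scale by 221/13 = 17: (p₀, q₀) = (-85, 102).
General solution: p = -85 + 36t, q = 102 - 43t for integer t.
p ≥ 0: smallest is -85 mod 36 = 23 (at t = 3), with q = -27.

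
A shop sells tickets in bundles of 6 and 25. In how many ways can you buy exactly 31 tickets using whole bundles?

1

Need nonnegative integers with 6j + 25k = 31.
gcd(6, 25) = 1, and 6·(-4) + 25·(1) = 1.
So (j₀, k₀) = (-124, 31); general j = -124 + 25t, k = 31 - 6t.
j ≥ 0 ⇒ t ≥ 5; k ≥ 0 ⇒ t ≤ 5. That's 1 value of t.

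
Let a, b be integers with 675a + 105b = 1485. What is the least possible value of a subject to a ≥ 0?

gcd(675, 105) = 15.
15 divides 1485, so solutions exist.
By Bézout, 675*(-2) + 105*(13) = 15.
Scale by 1485/15 = 99: (a₀, b₀) = (-198, 1287).
General solution: a = -198 + 7t, b = 1287 - 45t for integer t.
a ≥ 0: smallest is -198 mod 7 = 5 (at t = 29), with b = -18.

5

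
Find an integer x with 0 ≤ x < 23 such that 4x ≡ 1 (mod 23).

6

gcd(23, 4):
  23 = 5·4 + 3
  4 = 1·3 + 1
  3 = 3·1
so gcd(23, 4) = 1.
Back-substitute for Bézout coefficients:
  1 = 4 - 1·3
  ... = 4·(6) + 23·(-1)
So 4·6 ≡ 1 (mod 23), and 6 mod 23 = 6.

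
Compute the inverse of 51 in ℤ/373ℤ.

gcd(373, 51) = 1  (373 = 7·51 + 16, 51 = 3·16 + 3, 16 = 5·3 + 1, 3 = 3·1).
Back-substituting, 51·(-117) + 373·(16) = 1.
So 51·-117 ≡ 1 (mod 373), and -117 mod 373 = 256.

256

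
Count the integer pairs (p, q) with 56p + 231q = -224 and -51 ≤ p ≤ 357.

12

gcd(231, 56):
  231 = 4·56 + 7
  56 = 8·7
so gcd(231, 56) = 7.
Back-substitute for Bézout coefficients:
  7 = 231 - 4·56
  ... = 56·(-4) + 231·(1)
Scale by -32: particular solution (128, -32); reduce p mod 33: (29, -8).
General solution: p = 29 + 33t, q = -8 - 8t for integer t.
-51 ≤ 29 + 33t ≤ 357 gives t ∈ [-2, 9], which is 12 values.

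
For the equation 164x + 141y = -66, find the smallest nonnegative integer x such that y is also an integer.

gcd(164, 141) = 1  (164 = 1×141 + 23, 141 = 6×23 + 3, 23 = 7×3 + 2, 3 = 1×2 + 1, 2 = 2×1).
1 divides -66, so solutions exist.
Back-substituting, 164×(-49) + 141×(57) = 1.
Scale by -66/1 = -66: (x₀, y₀) = (3234, -3762).
General solution: x = 3234 + 141t, y = -3762 - 164t for integer t.
x ≥ 0: smallest is 3234 mod 141 = 132 (at t = -22), with y = -154.

132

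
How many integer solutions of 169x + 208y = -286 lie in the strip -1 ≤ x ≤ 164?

11

gcd(208, 169) = 13.
By Bézout, 169*(5) + 208*(-4) = 13.
Particular solution: (2, -3).
General solution: x = 2 + 16t, y = -3 - 13t for integer t.
-1 ≤ 2 + 16t ≤ 164 gives t ∈ [0, 10], which is 11 values.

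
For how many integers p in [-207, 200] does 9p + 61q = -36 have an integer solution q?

gcd(61, 9):
  61 = 6×9 + 7
  9 = 1×7 + 2
  7 = 3×2 + 1
  2 = 2×1
so gcd(61, 9) = 1.
Back-substitute for Bézout coefficients:
  1 = 7 - 3×2
  ... = 9×(-27) + 61×(4)
Scale by -36: particular solution (972, -144); reduce p mod 61: (57, -9).
General solution: p = 57 + 61t, q = -9 - 9t for integer t.
-207 ≤ 57 + 61t ≤ 200 gives t ∈ [-4, 2], which is 7 values.

7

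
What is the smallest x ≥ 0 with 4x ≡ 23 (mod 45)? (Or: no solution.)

gcd(45, 4) = 1.
1 divides 23, so solutions exist.
By Bézout, 4·(-11) + 45·(1) = 1.
So 4·(-11) ≡ 1 (mod 45); multiply by 23: x ≡ -253 (mod 45).
Smallest nonnegative: x = -253 mod 45 = 17.

17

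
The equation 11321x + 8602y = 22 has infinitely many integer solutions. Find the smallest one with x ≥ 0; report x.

gcd(11321, 8602):
  11321 = 1·8602 + 2719
  8602 = 3·2719 + 445
  2719 = 6·445 + 49
  445 = 9·49 + 4
  49 = 12·4 + 1
  4 = 4·1
so gcd(11321, 8602) = 1.
1 divides 22, so solutions exist.
Back-substitute for Bézout coefficients:
  1 = 49 - 12·4
  ... = 11321·(2107) + 8602·(-2773)
Scale by 22/1 = 22: (x₀, y₀) = (46354, -61006).
General solution: x = 46354 + 8602t, y = -61006 - 11321t for integer t.
x ≥ 0: smallest is 46354 mod 8602 = 3344 (at t = -5), with y = -4401.

3344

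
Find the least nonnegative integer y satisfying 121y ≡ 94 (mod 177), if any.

gcd(177, 121):
  177 = 1·121 + 56
  121 = 2·56 + 9
  56 = 6·9 + 2
  9 = 4·2 + 1
  2 = 2·1
so gcd(177, 121) = 1.
1 divides 94, so solutions exist.
Back-substitute for Bézout coefficients:
  1 = 9 - 4·2
  ... = 121·(79) + 177·(-54)
So 121·(79) ≡ 1 (mod 177); multiply by 94: y ≡ 7426 (mod 177).
Smallest nonnegative: y = 7426 mod 177 = 169.

169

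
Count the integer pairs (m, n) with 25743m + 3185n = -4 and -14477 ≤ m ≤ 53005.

gcd(25743, 3185) = 1  (25743 = 8*3185 + 263, 3185 = 12*263 + 29, 263 = 9*29 + 2, 29 = 14*2 + 1, 2 = 2*1).
Back-substituting, 25743*(-1538) + 3185*(12431) = 1.
Scale by -4: particular solution (6152, -49724); reduce m mod 3185: (2967, -23981).
General solution: m = 2967 + 3185t, n = -23981 - 25743t for integer t.
-14477 ≤ 2967 + 3185t ≤ 53005 gives t ∈ [-5, 15], which is 21 values.

21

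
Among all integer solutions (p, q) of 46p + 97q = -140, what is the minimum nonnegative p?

gcd(97, 46) = 1  (97 = 2*46 + 5, 46 = 9*5 + 1, 5 = 5*1).
1 divides -140, so solutions exist.
Back-substituting, 46*(19) + 97*(-9) = 1.
Scale by -140/1 = -140: (p₀, q₀) = (-2660, 1260).
General solution: p = -2660 + 97t, q = 1260 - 46t for integer t.
p ≥ 0: smallest is -2660 mod 97 = 56 (at t = 28), with q = -28.

56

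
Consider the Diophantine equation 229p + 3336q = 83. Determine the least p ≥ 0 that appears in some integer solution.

gcd(3336, 229) = 1  (3336 = 14×229 + 130, 229 = 1×130 + 99, 130 = 1×99 + 31, 99 = 3×31 + 6, 31 = 5×6 + 1, 6 = 6×1).
1 divides 83, so solutions exist.
Back-substituting, 229×(-539) + 3336×(37) = 1.
Scale by 83/1 = 83: (p₀, q₀) = (-44737, 3071).
General solution: p = -44737 + 3336t, q = 3071 - 229t for integer t.
p ≥ 0: smallest is -44737 mod 3336 = 1967 (at t = 14), with q = -135.

1967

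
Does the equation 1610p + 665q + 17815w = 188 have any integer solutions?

gcd(1610, 665):
  1610 = 2·665 + 280
  665 = 2·280 + 105
  280 = 2·105 + 70
  105 = 1·70 + 35
  70 = 2·35
so gcd(1610, 665) = 35.
gcd(35, 17815) = 35.
35 does not divide 188 (remainder 13), so no integer solutions.

no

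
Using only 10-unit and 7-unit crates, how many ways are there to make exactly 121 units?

Need nonnegative integers with 10j + 7k = 121.
gcd(10, 7) = 1, and 10·(-2) + 7·(3) = 1.
So (j₀, k₀) = (-242, 363); general j = -242 + 7t, k = 363 - 10t.
j ≥ 0 ⇒ t ≥ 35; k ≥ 0 ⇒ t ≤ 36. That's 2 values of t.

2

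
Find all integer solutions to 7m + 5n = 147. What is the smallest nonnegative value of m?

1

gcd(7, 5):
  7 = 1×5 + 2
  5 = 2×2 + 1
  2 = 2×1
so gcd(7, 5) = 1.
1 divides 147, so solutions exist.
Back-substitute for Bézout coefficients:
  1 = 5 - 2×2
  ... = 7×(-2) + 5×(3)
Scale by 147/1 = 147: (m₀, n₀) = (-294, 441).
General solution: m = -294 + 5t, n = 441 - 7t for integer t.
m ≥ 0: smallest is -294 mod 5 = 1 (at t = 59), with n = 28.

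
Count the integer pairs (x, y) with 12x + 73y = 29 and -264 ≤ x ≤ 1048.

18

gcd(73, 12) = 1  (73 = 6×12 + 1, 12 = 12×1).
Back-substituting, 12×(-6) + 73×(1) = 1.
Scale by 29: particular solution (-174, 29); reduce x mod 73: (45, -7).
General solution: x = 45 + 73t, y = -7 - 12t for integer t.
-264 ≤ 45 + 73t ≤ 1048 gives t ∈ [-4, 13], which is 18 values.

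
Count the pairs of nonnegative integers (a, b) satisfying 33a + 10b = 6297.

gcd(33, 10):
  33 = 3*10 + 3
  10 = 3*3 + 1
  3 = 3*1
so gcd(33, 10) = 1.
Back-substitute for Bézout coefficients:
  1 = 10 - 3*3
  ... = 33*(-3) + 10*(10)
Scale by 6297: one solution is (-18891, 62970). Reduce a mod 10: (9, 600).
General: a = 9 + 10t, b = 600 - 33t.
a ≥ 0 ⇒ t ≥ 0; b ≥ 0 ⇒ t ≤ 18. So t ∈ [0, 18]: 19 solutions.

19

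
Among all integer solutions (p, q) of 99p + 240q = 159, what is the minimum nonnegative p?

gcd(240, 99) = 3  (240 = 2·99 + 42, 99 = 2·42 + 15, 42 = 2·15 + 12, 15 = 1·12 + 3, 12 = 4·3).
3 divides 159, so solutions exist.
Back-substituting, 99·(17) + 240·(-7) = 3.
Scale by 159/3 = 53: (p₀, q₀) = (901, -371).
General solution: p = 901 + 80t, q = -371 - 33t for integer t.
p ≥ 0: smallest is 901 mod 80 = 21 (at t = -11), with q = -8.

21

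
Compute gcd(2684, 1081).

1

gcd(2684, 1081):
  2684 = 2*1081 + 522
  1081 = 2*522 + 37
  522 = 14*37 + 4
  37 = 9*4 + 1
  4 = 4*1
so gcd(2684, 1081) = 1.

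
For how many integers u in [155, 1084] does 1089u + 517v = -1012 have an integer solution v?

gcd(1089, 517) = 11  (1089 = 2·517 + 55, 517 = 9·55 + 22, 55 = 2·22 + 11, 22 = 2·11).
Back-substituting, 1089·(19) + 517·(-40) = 11.
Scale by -92: particular solution (-1748, 3680); reduce u mod 47: (38, -82).
General solution: u = 38 + 47t, v = -82 - 99t for integer t.
155 ≤ 38 + 47t ≤ 1084 gives t ∈ [3, 22], which is 20 values.

20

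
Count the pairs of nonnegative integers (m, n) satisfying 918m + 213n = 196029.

gcd(918, 213) = 3.
By Bézout, 918×(-29) + 213×(125) = 3.
One solution: (43, 735).
General: m = 43 + 71t, n = 735 - 306t.
m ≥ 0 ⇒ t ≥ 0; n ≥ 0 ⇒ t ≤ 2. So t ∈ [0, 2]: 3 solutions.

3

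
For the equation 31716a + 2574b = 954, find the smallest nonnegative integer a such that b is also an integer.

gcd(31716, 2574) = 18  (31716 = 12×2574 + 828, 2574 = 3×828 + 90, 828 = 9×90 + 18, 90 = 5×18).
18 divides 954, so solutions exist.
Back-substituting, 31716×(28) + 2574×(-345) = 18.
Scale by 954/18 = 53: (a₀, b₀) = (1484, -18285).
General solution: a = 1484 + 143t, b = -18285 - 1762t for integer t.
a ≥ 0: smallest is 1484 mod 143 = 54 (at t = -10), with b = -665.

54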